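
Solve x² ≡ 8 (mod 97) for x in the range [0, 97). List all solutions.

28, 69

97 ≡ 1 (mod 4), so we find a root by search.
Trying successive values, 28² = 784 ≡ 8 (mod 97). The other root is 97 − 28 = 69.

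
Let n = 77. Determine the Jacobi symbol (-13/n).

1

First reduce: -13 ≡ 64 (mod 77).
Pull out 2^6: since 77 ≡ 5 (mod 8), (2/77) = -1, so (2/77)^6 = +1.
Reached (1/77) = 1. Collecting the sign flips along the way, the symbol is +1.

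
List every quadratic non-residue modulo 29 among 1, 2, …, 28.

Square k = 1,…,14 (k and 29−k give the same square):
1²=1, 2²=4, 3²=9, 4²=16, 5²=25, 6²≡7, 7²≡20, 8²≡6, 9²≡23, 10²≡13, 11²≡5, 12²≡28, 13²≡24, 14²≡22 (mod 29).
The residues are {1, 4, 5, 6, 7, 9, 13, 16, 20, 22, 23, 24, 25, 28}; the non-residues are the remaining 14 nonzero classes.

2, 3, 8, 10, 11, 12, 14, 15, 17, 18, 19, 21, 26, 27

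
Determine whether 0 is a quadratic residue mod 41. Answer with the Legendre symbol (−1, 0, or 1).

Top reduces to 0: gcd > 1, so the symbol is 0.

0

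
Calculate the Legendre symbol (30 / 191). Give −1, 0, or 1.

1

Euler's criterion: (30/191) ≡ 30^95 (mod 191).
30^2 ≡ 136 (mod 191)
30^4 ≡ 160 (mod 191)
30^8 ≡ 6 (mod 191)
30^16 ≡ 36 (mod 191)
30^32 ≡ 150 (mod 191)
30^64 ≡ 153 (mod 191)
30^95 = 30^(64+16+8+4+2+1) ≡ 1 (mod 191).
Result is 1, so (30/191) = 1.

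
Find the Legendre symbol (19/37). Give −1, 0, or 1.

-1

Reciprocity: 19 ≡ 3 and 37 ≡ 1 (mod 4), so (19/37) = +(37/19).
Reduce top mod 19: now compute (18/19).
Pull out 2: since 19 ≡ 3 (mod 8), (2/19) = -1.
Reciprocity: 9 ≡ 1 and 19 ≡ 3 (mod 4), so (9/19) = +(19/9).
Reduce top mod 9: now compute (1/9).
Reached (1/9) = 1. Collecting the sign flips along the way, the symbol is -1.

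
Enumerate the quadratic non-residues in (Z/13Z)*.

2,5,6,7,8,11

Square k = 1,…,6 (k and 13−k give the same square):
1²=1, 2²=4, 3²=9, 4²≡3, 5²≡12, 6²≡10 (mod 13).
The residues are {1, 3, 4, 9, 10, 12}; the non-residues are the remaining 6 nonzero classes.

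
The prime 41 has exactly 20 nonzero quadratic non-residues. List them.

3 6 7 11 12 13 14 15 17 19 22 24 26 27 28 29 30 34 35 38

Square k = 1,…,20 (k and 41−k give the same square):
1²=1, 2²=4, 3²=9, 4²=16, 5²=25, 6²=36, 7²≡8, 8²≡23, 9²≡40, 10²≡18, 11²≡39, 12²≡21, 13²≡5, 14²≡32, 15²≡20, 16²≡10, 17²≡2, 18²≡37, 19²≡33, 20²≡31 (mod 41).
The residues are {1, 2, 4, 5, 8, 9, 10, 16, 18, 20, 21, 23, 25, 31, 32, 33, 36, 37, 39, 40}; the non-residues are the remaining 20 nonzero classes.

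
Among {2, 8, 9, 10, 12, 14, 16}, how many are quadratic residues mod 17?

(2/17) = +1 → QR.
(8/17) = +1 → QR.
(9/17) = +1 → QR.
(10/17) = -1 → non-residue.
(12/17) = -1 → non-residue.
(14/17) = -1 → non-residue.
(16/17) = +1 → QR.
Total quadratic residues among the 7: 4.

4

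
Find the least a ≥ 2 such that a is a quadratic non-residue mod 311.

11

(2/311) = +1, so 2 is a residue.
(3/311) = +1, so 3 is a residue.
(4/311) = +1, so 4 is a residue.
(5/311) = +1, so 5 is a residue.
(6/311) = +1, so 6 is a residue.
(7/311) = +1, so 7 is a residue.
(8/311) = +1, so 8 is a residue.
(9/311) = +1, so 9 is a residue.
(10/311) = +1, so 10 is a residue.
(11/311) = −1, so 11 is the smallest positive non-residue mod 311.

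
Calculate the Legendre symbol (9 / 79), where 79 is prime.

1

Euler's criterion: (9/79) ≡ 9^39 (mod 79).
9^2 ≡ 2 (mod 79)
9^4 ≡ 4 (mod 79)
9^8 ≡ 16 (mod 79)
9^16 ≡ 19 (mod 79)
9^32 ≡ 45 (mod 79)
9^39 = 9^(32+4+2+1) ≡ 1 (mod 79).
Result is 1, so (9/79) = 1.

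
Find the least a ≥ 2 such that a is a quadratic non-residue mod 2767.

3

(2/2767) = +1, so 2 is a residue.
(3/2767) = −1, so 3 is the smallest positive non-residue mod 2767.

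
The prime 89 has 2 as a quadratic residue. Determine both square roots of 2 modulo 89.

25, 64

89 ≡ 1 (mod 4), so we find a root by search.
Trying successive values, 25² = 625 ≡ 2 (mod 89). The other root is 89 − 25 = 64.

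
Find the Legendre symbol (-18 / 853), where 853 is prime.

First reduce: -18 ≡ 835 (mod 853).
Reciprocity: 835 ≡ 3 and 853 ≡ 1 (mod 4), so (835/853) = +(853/835).
Reduce top mod 835: now compute (18/835).
Pull out 2: since 835 ≡ 3 (mod 8), (2/835) = -1.
Reciprocity: 9 ≡ 1 and 835 ≡ 3 (mod 4), so (9/835) = +(835/9).
Reduce top mod 9: now compute (7/9).
Reciprocity: 7 ≡ 3 and 9 ≡ 1 (mod 4), so (7/9) = +(9/7).
Reduce top mod 7: now compute (2/7).
Pull out 2: since 7 ≡ 7 (mod 8), (2/7) = +1.
Reached (1/7) = 1. Collecting the sign flips along the way, the symbol is -1.

-1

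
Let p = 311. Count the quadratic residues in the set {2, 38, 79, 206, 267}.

(2/311) = +1 → QR.
(38/311) = -1 → non-residue.
(79/311) = +1 → QR.
(206/311) = -1 → non-residue.
(267/311) = +1 → QR.
Total quadratic residues among the 5: 3.

3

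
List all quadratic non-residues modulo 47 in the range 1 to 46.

5,10,11,13,15,19,20,22,23,26,29,30,31,33,35,38,39,40,41,43,44,45,46

Square k = 1,…,23 (k and 47−k give the same square):
1²=1, 2²=4, 3²=9, 4²=16, 5²=25, 6²=36, 7²≡2, 8²≡17, 9²≡34, 10²≡6, 11²≡27, 12²≡3, 13²≡28, 14²≡8, 15²≡37, 16²≡21, 17²≡7, 18²≡42, 19²≡32, 20²≡24, 21²≡18, 22²≡14, 23²≡12 (mod 47).
The residues are {1, 2, 3, 4, 6, 7, 8, 9, 12, 14, 16, 17, 18, 21, 24, 25, 27, 28, 32, 34, 36, 37, 42}; the non-residues are the remaining 23 nonzero classes.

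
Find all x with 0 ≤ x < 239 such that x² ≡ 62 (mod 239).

Since 239 ≡ 3 (mod 4), a square root of 62 is 62^((239+1)/4) = 62^60 mod 239.
Repeated squaring: 62^2≡20, 62^4≡161, 62^8≡109, 62^16≡170, 62^32≡220 (mod 239).
62^60 = 62^(32+16+8+4) ≡ 121 (mod 239).
Check: 121² = 14641 ≡ 62 (mod 239). The two roots are 118 and 121.

118, 121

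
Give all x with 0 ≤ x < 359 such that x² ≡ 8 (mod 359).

Since 359 ≡ 3 (mod 4), a square root of 8 is 8^((359+1)/4) = 8^90 mod 359.
Repeated squaring: 8^2≡64, 8^4≡147, 8^8≡69, 8^16≡94, 8^32≡220, 8^64≡294 (mod 359).
8^90 = 8^(64+16+8+2) ≡ 321 (mod 359).
Check: 321² = 103041 ≡ 8 (mod 359). The two roots are 38 and 321.

38, 321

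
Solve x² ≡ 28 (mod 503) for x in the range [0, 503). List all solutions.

Since 503 ≡ 3 (mod 4), a square root of 28 is 28^((503+1)/4) = 28^126 mod 503.
Repeated squaring: 28^2≡281, 28^4≡493, 28^8≡100, 28^16≡443, 28^32≡79, 28^64≡205 (mod 503).
28^126 = 28^(64+32+16+8+4+2) ≡ 393 (mod 503).
Check: 393² = 154449 ≡ 28 (mod 503). The two roots are 110 and 393.

110, 393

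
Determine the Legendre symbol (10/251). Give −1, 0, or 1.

-1

Euler's criterion: (10/251) ≡ 10^125 (mod 251).
10^2 ≡ 100 (mod 251)
10^4 ≡ 211 (mod 251)
10^8 ≡ 94 (mod 251)
10^16 ≡ 51 (mod 251)
10^32 ≡ 91 (mod 251)
10^64 ≡ 249 (mod 251)
10^125 = 10^(64+32+16+8+4+1) ≡ 250 (mod 251).
Result is 250 ≡ −1, so (10/251) = −1.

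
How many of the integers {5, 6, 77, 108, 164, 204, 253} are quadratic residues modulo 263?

4

(5/263) = -1 → non-residue.
(6/263) = +1 → QR.
(77/263) = -1 → non-residue.
(108/263) = +1 → QR.
(164/263) = -1 → non-residue.
(204/263) = +1 → QR.
(253/263) = +1 → QR.
Total quadratic residues among the 7: 4.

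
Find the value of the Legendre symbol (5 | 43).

-1

Reciprocity: 5 ≡ 1 and 43 ≡ 3 (mod 4), so (5/43) = +(43/5).
Reduce top mod 5: now compute (3/5).
Reciprocity: 3 ≡ 3 and 5 ≡ 1 (mod 4), so (3/5) = +(5/3).
Reduce top mod 3: now compute (2/3).
Pull out 2: since 3 ≡ 3 (mod 8), (2/3) = -1.
Reached (1/3) = 1. Collecting the sign flips along the way, the symbol is -1.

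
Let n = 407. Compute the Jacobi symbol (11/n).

0

Reciprocity: 11 ≡ 3 and 407 ≡ 3 (mod 4), so (11/407) = −(407/11).
Reduce top mod 11: now compute (0/11).
Top reduces to 0: gcd > 1, so the symbol is 0.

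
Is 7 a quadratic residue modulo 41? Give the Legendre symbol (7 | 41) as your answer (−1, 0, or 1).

Reciprocity: 7 ≡ 3 and 41 ≡ 1 (mod 4), so (7/41) = +(41/7).
Reduce top mod 7: now compute (6/7).
Pull out 2: since 7 ≡ 7 (mod 8), (2/7) = +1.
Reciprocity: 3 ≡ 3 and 7 ≡ 3 (mod 4), so (3/7) = −(7/3).
Reduce top mod 3: now compute (1/3).
Reached (1/3) = 1. Collecting the sign flips along the way, the symbol is -1.

-1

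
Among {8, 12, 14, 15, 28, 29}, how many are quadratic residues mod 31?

3

(8/31) = +1 → QR.
(12/31) = -1 → non-residue.
(14/31) = +1 → QR.
(15/31) = -1 → non-residue.
(28/31) = +1 → QR.
(29/31) = -1 → non-residue.
Total quadratic residues among the 6: 3.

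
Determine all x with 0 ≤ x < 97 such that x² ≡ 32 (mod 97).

41, 56

97 ≡ 1 (mod 4), so we find a root by search.
Trying successive values, 41² = 1681 ≡ 32 (mod 97). The other root is 97 − 41 = 56.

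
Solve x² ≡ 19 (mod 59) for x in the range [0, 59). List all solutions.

14, 45

Since 59 ≡ 3 (mod 4), a square root of 19 is 19^((59+1)/4) = 19^15 mod 59.
Repeated squaring: 19^2≡7, 19^4≡49, 19^8≡41 (mod 59).
19^15 = 19^(8+4+2+1) ≡ 45 (mod 59).
Check: 45² = 2025 ≡ 19 (mod 59). The two roots are 14 and 45.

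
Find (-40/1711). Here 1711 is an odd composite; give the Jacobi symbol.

-1

First reduce: -40 ≡ 1671 (mod 1711).
Reciprocity: 1671 ≡ 3 and 1711 ≡ 3 (mod 4), so (1671/1711) = −(1711/1671).
Reduce top mod 1671: now compute (40/1671).
Pull out 2^3: since 1671 ≡ 7 (mod 8), (2/1671) = +1, so (2/1671)^3 = +1.
Reciprocity: 5 ≡ 1 and 1671 ≡ 3 (mod 4), so (5/1671) = +(1671/5).
Reduce top mod 5: now compute (1/5).
Reached (1/5) = 1. Collecting the sign flips along the way, the symbol is -1.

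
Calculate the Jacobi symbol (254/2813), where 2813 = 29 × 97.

Pull out 2: since 2813 ≡ 5 (mod 8), (2/2813) = -1.
Reciprocity: 127 ≡ 3 and 2813 ≡ 1 (mod 4), so (127/2813) = +(2813/127).
Reduce top mod 127: now compute (19/127).
Reciprocity: 19 ≡ 3 and 127 ≡ 3 (mod 4), so (19/127) = −(127/19).
Reduce top mod 19: now compute (13/19).
Reciprocity: 13 ≡ 1 and 19 ≡ 3 (mod 4), so (13/19) = +(19/13).
Reduce top mod 13: now compute (6/13).
Pull out 2: since 13 ≡ 5 (mod 8), (2/13) = -1.
Reciprocity: 3 ≡ 3 and 13 ≡ 1 (mod 4), so (3/13) = +(13/3).
Reduce top mod 3: now compute (1/3).
Reached (1/3) = 1. Collecting the sign flips along the way, the symbol is -1.

-1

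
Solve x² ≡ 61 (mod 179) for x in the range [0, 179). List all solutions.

Since 179 ≡ 3 (mod 4), a square root of 61 is 61^((179+1)/4) = 61^45 mod 179.
Repeated squaring: 61^2≡141, 61^4≡12, 61^8≡144, 61^16≡151, 61^32≡68 (mod 179).
61^45 = 61^(32+8+4+1) ≡ 47 (mod 179).
Check: 47² = 2209 ≡ 61 (mod 179). The two roots are 47 and 132.

47, 132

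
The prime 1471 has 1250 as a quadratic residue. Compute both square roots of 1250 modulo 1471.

195, 1276

Since 1471 ≡ 3 (mod 4), a square root of 1250 is 1250^((1471+1)/4) = 1250^368 mod 1471.
Repeated squaring: 1250^2≡298, 1250^4≡544, 1250^8≡265, 1250^16≡1088, 1250^32≡1060, 1250^64≡1227, 1250^128≡696, 1250^256≡457 (mod 1471).
1250^368 = 1250^(256+64+32+16) ≡ 195 (mod 1471).
Check: 195² = 38025 ≡ 1250 (mod 1471). The two roots are 195 and 1276.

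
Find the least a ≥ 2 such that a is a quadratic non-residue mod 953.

(2/953) = +1, so 2 is a residue.
(3/953) = −1, so 3 is the smallest positive non-residue mod 953.

3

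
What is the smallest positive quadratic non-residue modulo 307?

(2/307) = −1, so 2 is the smallest positive non-residue mod 307.

2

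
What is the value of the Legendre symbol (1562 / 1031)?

First reduce: 1562 ≡ 531 (mod 1031).
Reciprocity: 531 ≡ 3 and 1031 ≡ 3 (mod 4), so (531/1031) = −(1031/531).
Reduce top mod 531: now compute (500/531).
Pull out 2^2: since 531 ≡ 3 (mod 8), (2/531) = -1, so (2/531)^2 = +1.
Reciprocity: 125 ≡ 1 and 531 ≡ 3 (mod 4), so (125/531) = +(531/125).
Reduce top mod 125: now compute (31/125).
Reciprocity: 31 ≡ 3 and 125 ≡ 1 (mod 4), so (31/125) = +(125/31).
Reduce top mod 31: now compute (1/31).
Reached (1/31) = 1. Collecting the sign flips along the way, the symbol is -1.

-1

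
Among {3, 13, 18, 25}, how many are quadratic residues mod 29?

2

(3/29) = -1 → non-residue.
(13/29) = +1 → QR.
(18/29) = -1 → non-residue.
(25/29) = +1 → QR.
Total quadratic residues among the 4: 2.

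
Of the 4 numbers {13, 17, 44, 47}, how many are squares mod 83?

(13/83) = -1 → non-residue.
(17/83) = +1 → QR.
(44/83) = +1 → QR.
(47/83) = -1 → non-residue.
Total quadratic residues among the 4: 2.

2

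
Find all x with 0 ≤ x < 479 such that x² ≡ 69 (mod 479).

Since 479 ≡ 3 (mod 4), a square root of 69 is 69^((479+1)/4) = 69^120 mod 479.
Repeated squaring: 69^2≡450, 69^4≡362, 69^8≡277, 69^16≡89, 69^32≡257, 69^64≡426 (mod 479).
69^120 = 69^(64+32+16+8) ≡ 126 (mod 479).
Check: 126² = 15876 ≡ 69 (mod 479). The two roots are 126 and 353.

126, 353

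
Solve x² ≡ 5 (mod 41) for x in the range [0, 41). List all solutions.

41 ≡ 1 (mod 4), so we find a root by search.
Trying successive values, 13² = 169 ≡ 5 (mod 41). The other root is 41 − 13 = 28.

13, 28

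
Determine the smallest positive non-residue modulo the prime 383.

5

(2/383) = +1, so 2 is a residue.
(3/383) = +1, so 3 is a residue.
(4/383) = +1, so 4 is a residue.
(5/383) = −1, so 5 is the smallest positive non-residue mod 383.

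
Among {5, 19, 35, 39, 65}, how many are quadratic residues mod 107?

(5/107) = -1 → non-residue.
(19/107) = +1 → QR.
(35/107) = +1 → QR.
(39/107) = +1 → QR.
(65/107) = -1 → non-residue.
Total quadratic residues among the 5: 3.

3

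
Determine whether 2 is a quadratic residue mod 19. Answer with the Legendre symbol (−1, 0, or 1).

Pull out 2: since 19 ≡ 3 (mod 8), (2/19) = -1.
Reached (1/19) = 1. Collecting the sign flips along the way, the symbol is -1.

-1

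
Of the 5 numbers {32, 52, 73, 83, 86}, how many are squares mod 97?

3

(32/97) = +1 → QR.
(52/97) = -1 → non-residue.
(73/97) = +1 → QR.
(83/97) = -1 → non-residue.
(86/97) = +1 → QR.
Total quadratic residues among the 5: 3.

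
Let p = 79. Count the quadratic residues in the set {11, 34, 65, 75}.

(11/79) = +1 → QR.
(34/79) = -1 → non-residue.
(65/79) = +1 → QR.
(75/79) = -1 → non-residue.
Total quadratic residues among the 4: 2.

2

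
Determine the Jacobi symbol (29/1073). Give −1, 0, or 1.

0

Reciprocity: 29 ≡ 1 and 1073 ≡ 1 (mod 4), so (29/1073) = +(1073/29).
Reduce top mod 29: now compute (0/29).
Top reduces to 0: gcd > 1, so the symbol is 0.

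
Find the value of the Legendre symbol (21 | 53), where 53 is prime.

-1

Euler's criterion: (21/53) ≡ 21^26 (mod 53).
21^2 ≡ 17 (mod 53)
21^4 ≡ 24 (mod 53)
21^8 ≡ 46 (mod 53)
21^16 ≡ 49 (mod 53)
21^26 = 21^(16+8+2) ≡ 52 (mod 53).
Result is 52 ≡ −1, so (21/53) = −1.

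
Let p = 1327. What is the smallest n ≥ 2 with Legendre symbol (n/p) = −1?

(2/1327) = +1, so 2 is a residue.
(3/1327) = −1, so 3 is the smallest positive non-residue mod 1327.

3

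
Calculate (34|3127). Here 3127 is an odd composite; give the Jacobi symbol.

Pull out 2: since 3127 ≡ 7 (mod 8), (2/3127) = +1.
Reciprocity: 17 ≡ 1 and 3127 ≡ 3 (mod 4), so (17/3127) = +(3127/17).
Reduce top mod 17: now compute (16/17).
Pull out 2^4: since 17 ≡ 1 (mod 8), (2/17) = +1, so (2/17)^4 = +1.
Reached (1/17) = 1. Collecting the sign flips along the way, the symbol is +1.

1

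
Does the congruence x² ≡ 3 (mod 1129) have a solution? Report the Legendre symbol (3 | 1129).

1

Reciprocity: 3 ≡ 3 and 1129 ≡ 1 (mod 4), so (3/1129) = +(1129/3).
Reduce top mod 3: now compute (1/3).
Reached (1/3) = 1. Collecting the sign flips along the way, the symbol is +1.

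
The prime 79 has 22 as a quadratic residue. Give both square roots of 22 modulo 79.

Since 79 ≡ 3 (mod 4), a square root of 22 is 22^((79+1)/4) = 22^20 mod 79.
Repeated squaring: 22^2≡10, 22^4≡21, 22^8≡46, 22^16≡62 (mod 79).
22^20 = 22^(16+4) ≡ 38 (mod 79).
Check: 38² = 1444 ≡ 22 (mod 79). The two roots are 38 and 41.

38, 41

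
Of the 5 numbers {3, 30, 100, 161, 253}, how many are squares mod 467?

(3/467) = +1 → QR.
(30/467) = +1 → QR.
(100/467) = +1 → QR.
(161/467) = +1 → QR.
(253/467) = -1 → non-residue.
Total quadratic residues among the 5: 4.

4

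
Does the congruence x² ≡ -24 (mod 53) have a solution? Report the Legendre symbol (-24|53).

First reduce: -24 ≡ 29 (mod 53).
Reciprocity: 29 ≡ 1 and 53 ≡ 1 (mod 4), so (29/53) = +(53/29).
Reduce top mod 29: now compute (24/29).
Pull out 2^3: since 29 ≡ 5 (mod 8), (2/29) = -1, so (2/29)^3 = -1.
Reciprocity: 3 ≡ 3 and 29 ≡ 1 (mod 4), so (3/29) = +(29/3).
Reduce top mod 3: now compute (2/3).
Pull out 2: since 3 ≡ 3 (mod 8), (2/3) = -1.
Reached (1/3) = 1. Collecting the sign flips along the way, the symbol is +1.

1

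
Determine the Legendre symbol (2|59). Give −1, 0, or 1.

-1

Euler's criterion: (2/59) ≡ 2^29 (mod 59).
2^2 ≡ 4 (mod 59)
2^4 ≡ 16 (mod 59)
2^8 ≡ 20 (mod 59)
2^16 ≡ 46 (mod 59)
2^29 = 2^(16+8+4+1) ≡ 58 (mod 59).
Result is 58 ≡ −1, so (2/59) = −1.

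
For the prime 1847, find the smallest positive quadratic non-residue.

(2/1847) = +1, so 2 is a residue.
(3/1847) = +1, so 3 is a residue.
(4/1847) = +1, so 4 is a residue.
(5/1847) = −1, so 5 is the smallest positive non-residue mod 1847.

5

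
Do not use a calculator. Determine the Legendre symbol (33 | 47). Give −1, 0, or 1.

Reciprocity: 33 ≡ 1 and 47 ≡ 3 (mod 4), so (33/47) = +(47/33).
Reduce top mod 33: now compute (14/33).
Pull out 2: since 33 ≡ 1 (mod 8), (2/33) = +1.
Reciprocity: 7 ≡ 3 and 33 ≡ 1 (mod 4), so (7/33) = +(33/7).
Reduce top mod 7: now compute (5/7).
Reciprocity: 5 ≡ 1 and 7 ≡ 3 (mod 4), so (5/7) = +(7/5).
Reduce top mod 5: now compute (2/5).
Pull out 2: since 5 ≡ 5 (mod 8), (2/5) = -1.
Reached (1/5) = 1. Collecting the sign flips along the way, the symbol is -1.

-1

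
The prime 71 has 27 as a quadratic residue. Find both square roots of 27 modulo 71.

Since 71 ≡ 3 (mod 4), a square root of 27 is 27^((71+1)/4) = 27^18 mod 71.
Repeated squaring: 27^2≡19, 27^4≡6, 27^8≡36, 27^16≡18 (mod 71).
27^18 = 27^(16+2) ≡ 58 (mod 71).
Check: 58² = 3364 ≡ 27 (mod 71). The two roots are 13 and 58.

13, 58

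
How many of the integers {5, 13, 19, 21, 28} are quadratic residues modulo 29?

3

(5/29) = +1 → QR.
(13/29) = +1 → QR.
(19/29) = -1 → non-residue.
(21/29) = -1 → non-residue.
(28/29) = +1 → QR.
Total quadratic residues among the 5: 3.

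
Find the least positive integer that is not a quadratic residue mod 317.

2

(2/317) = −1, so 2 is the smallest positive non-residue mod 317.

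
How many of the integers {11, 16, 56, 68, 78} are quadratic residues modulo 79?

2

(11/79) = +1 → QR.
(16/79) = +1 → QR.
(56/79) = -1 → non-residue.
(68/79) = -1 → non-residue.
(78/79) = -1 → non-residue.
Total quadratic residues among the 5: 2.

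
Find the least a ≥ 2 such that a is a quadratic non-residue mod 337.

5

(2/337) = +1, so 2 is a residue.
(3/337) = +1, so 3 is a residue.
(4/337) = +1, so 4 is a residue.
(5/337) = −1, so 5 is the smallest positive non-residue mod 337.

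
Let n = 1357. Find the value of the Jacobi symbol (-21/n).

First reduce: -21 ≡ 1336 (mod 1357).
Pull out 2^3: since 1357 ≡ 5 (mod 8), (2/1357) = -1, so (2/1357)^3 = -1.
Reciprocity: 167 ≡ 3 and 1357 ≡ 1 (mod 4), so (167/1357) = +(1357/167).
Reduce top mod 167: now compute (21/167).
Reciprocity: 21 ≡ 1 and 167 ≡ 3 (mod 4), so (21/167) = +(167/21).
Reduce top mod 21: now compute (20/21).
Pull out 2^2: since 21 ≡ 5 (mod 8), (2/21) = -1, so (2/21)^2 = +1.
Reciprocity: 5 ≡ 1 and 21 ≡ 1 (mod 4), so (5/21) = +(21/5).
Reduce top mod 5: now compute (1/5).
Reached (1/5) = 1. Collecting the sign flips along the way, the symbol is -1.

-1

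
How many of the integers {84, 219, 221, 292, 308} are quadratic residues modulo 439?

2

(84/439) = -1 → non-residue.
(219/439) = -1 → non-residue.
(221/439) = -1 → non-residue.
(292/439) = +1 → QR.
(308/439) = +1 → QR.
Total quadratic residues among the 5: 2.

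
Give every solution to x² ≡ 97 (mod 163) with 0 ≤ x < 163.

74, 89

Since 163 ≡ 3 (mod 4), a square root of 97 is 97^((163+1)/4) = 97^41 mod 163.
Repeated squaring: 97^2≡118, 97^4≡69, 97^8≡34, 97^16≡15, 97^32≡62 (mod 163).
97^41 = 97^(32+8+1) ≡ 74 (mod 163).
Check: 74² = 5476 ≡ 97 (mod 163). The two roots are 74 and 89.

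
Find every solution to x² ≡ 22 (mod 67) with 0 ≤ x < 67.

25, 42

Since 67 ≡ 3 (mod 4), a square root of 22 is 22^((67+1)/4) = 22^17 mod 67.
Repeated squaring: 22^2≡15, 22^4≡24, 22^8≡40, 22^16≡59 (mod 67).
22^17 = 22^(16+1) ≡ 25 (mod 67).
Check: 25² = 625 ≡ 22 (mod 67). The two roots are 25 and 42.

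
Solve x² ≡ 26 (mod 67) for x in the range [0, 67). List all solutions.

19, 48

Since 67 ≡ 3 (mod 4), a square root of 26 is 26^((67+1)/4) = 26^17 mod 67.
Repeated squaring: 26^2≡6, 26^4≡36, 26^8≡23, 26^16≡60 (mod 67).
26^17 = 26^(16+1) ≡ 19 (mod 67).
Check: 19² = 361 ≡ 26 (mod 67). The two roots are 19 and 48.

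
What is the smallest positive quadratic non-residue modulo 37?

2

(2/37) = −1, so 2 is the smallest positive non-residue mod 37.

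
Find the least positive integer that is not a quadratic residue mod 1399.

(2/1399) = +1, so 2 is a residue.
(3/1399) = −1, so 3 is the smallest positive non-residue mod 1399.

3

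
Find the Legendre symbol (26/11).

1

First reduce: 26 ≡ 4 (mod 11).
Pull out 2^2: since 11 ≡ 3 (mod 8), (2/11) = -1, so (2/11)^2 = +1.
Reached (1/11) = 1. Collecting the sign flips along the way, the symbol is +1.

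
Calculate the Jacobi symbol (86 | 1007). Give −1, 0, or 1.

Pull out 2: since 1007 ≡ 7 (mod 8), (2/1007) = +1.
Reciprocity: 43 ≡ 3 and 1007 ≡ 3 (mod 4), so (43/1007) = −(1007/43).
Reduce top mod 43: now compute (18/43).
Pull out 2: since 43 ≡ 3 (mod 8), (2/43) = -1.
Reciprocity: 9 ≡ 1 and 43 ≡ 3 (mod 4), so (9/43) = +(43/9).
Reduce top mod 9: now compute (7/9).
Reciprocity: 7 ≡ 3 and 9 ≡ 1 (mod 4), so (7/9) = +(9/7).
Reduce top mod 7: now compute (2/7).
Pull out 2: since 7 ≡ 7 (mod 8), (2/7) = +1.
Reached (1/7) = 1. Collecting the sign flips along the way, the symbol is +1.

1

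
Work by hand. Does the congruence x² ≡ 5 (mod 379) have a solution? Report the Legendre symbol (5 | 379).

1

Euler's criterion: (5/379) ≡ 5^189 (mod 379).
5^2 ≡ 25 (mod 379)
5^4 ≡ 246 (mod 379)
5^8 ≡ 255 (mod 379)
5^16 ≡ 216 (mod 379)
5^32 ≡ 39 (mod 379)
5^64 ≡ 5 (mod 379)
5^128 ≡ 25 (mod 379)
5^189 = 5^(128+32+16+8+4+1) ≡ 1 (mod 379).
Result is 1, so (5/379) = 1.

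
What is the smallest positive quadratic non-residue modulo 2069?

(2/2069) = −1, so 2 is the smallest positive non-residue mod 2069.

2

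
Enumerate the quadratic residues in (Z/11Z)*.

1, 3, 4, 5, 9

Square k = 1,…,5 (k and 11−k give the same square):
1²=1, 2²=4, 3²=9, 4²≡5, 5²≡3 (mod 11).
So the quadratic residues mod 11 are {1, 3, 4, 5, 9}.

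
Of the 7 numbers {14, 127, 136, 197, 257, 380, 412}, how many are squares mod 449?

3

(14/449) = +1 → QR.
(127/449) = +1 → QR.
(136/449) = -1 → non-residue.
(197/449) = +1 → QR.
(257/449) = -1 → non-residue.
(380/449) = -1 → non-residue.
(412/449) = -1 → non-residue.
Total quadratic residues among the 7: 3.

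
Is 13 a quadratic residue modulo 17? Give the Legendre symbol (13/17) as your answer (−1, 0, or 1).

1

Reciprocity: 13 ≡ 1 and 17 ≡ 1 (mod 4), so (13/17) = +(17/13).
Reduce top mod 13: now compute (4/13).
Pull out 2^2: since 13 ≡ 5 (mod 8), (2/13) = -1, so (2/13)^2 = +1.
Reached (1/13) = 1. Collecting the sign flips along the way, the symbol is +1.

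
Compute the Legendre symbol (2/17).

1

Euler's criterion: (2/17) ≡ 2^8 (mod 17).
2^2 ≡ 4 (mod 17)
2^4 ≡ 16 (mod 17)
2^8 ≡ 1 (mod 17)
2^8 = 2^(8) ≡ 1 (mod 17).
Result is 1, so (2/17) = 1.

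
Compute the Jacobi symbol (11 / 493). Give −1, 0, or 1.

Reciprocity: 11 ≡ 3 and 493 ≡ 1 (mod 4), so (11/493) = +(493/11).
Reduce top mod 11: now compute (9/11).
Reciprocity: 9 ≡ 1 and 11 ≡ 3 (mod 4), so (9/11) = +(11/9).
Reduce top mod 9: now compute (2/9).
Pull out 2: since 9 ≡ 1 (mod 8), (2/9) = +1.
Reached (1/9) = 1. Collecting the sign flips along the way, the symbol is +1.

1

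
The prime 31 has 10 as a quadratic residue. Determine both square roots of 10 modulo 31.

14, 17

Since 31 ≡ 3 (mod 4), a square root of 10 is 10^((31+1)/4) = 10^8 mod 31.
Repeated squaring: 10^2≡7, 10^4≡18, 10^8≡14 (mod 31).
10^8 = 10^(8) ≡ 14 (mod 31).
Check: 14² = 196 ≡ 10 (mod 31). The two roots are 14 and 17.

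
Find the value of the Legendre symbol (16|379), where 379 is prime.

1

Euler's criterion: (16/379) ≡ 16^189 (mod 379).
16^2 ≡ 256 (mod 379)
16^4 ≡ 348 (mod 379)
16^8 ≡ 203 (mod 379)
16^16 ≡ 277 (mod 379)
16^32 ≡ 171 (mod 379)
16^64 ≡ 58 (mod 379)
16^128 ≡ 332 (mod 379)
16^189 = 16^(128+32+16+8+4+1) ≡ 1 (mod 379).
Result is 1, so (16/379) = 1.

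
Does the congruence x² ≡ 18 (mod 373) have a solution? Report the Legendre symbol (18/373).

-1

Pull out 2: since 373 ≡ 5 (mod 8), (2/373) = -1.
Reciprocity: 9 ≡ 1 and 373 ≡ 1 (mod 4), so (9/373) = +(373/9).
Reduce top mod 9: now compute (4/9).
Pull out 2^2: since 9 ≡ 1 (mod 8), (2/9) = +1, so (2/9)^2 = +1.
Reached (1/9) = 1. Collecting the sign flips along the way, the symbol is -1.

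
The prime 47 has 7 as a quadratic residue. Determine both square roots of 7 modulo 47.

Since 47 ≡ 3 (mod 4), a square root of 7 is 7^((47+1)/4) = 7^12 mod 47.
Repeated squaring: 7^2≡2, 7^4≡4, 7^8≡16 (mod 47).
7^12 = 7^(8+4) ≡ 17 (mod 47).
Check: 17² = 289 ≡ 7 (mod 47). The two roots are 17 and 30.

17, 30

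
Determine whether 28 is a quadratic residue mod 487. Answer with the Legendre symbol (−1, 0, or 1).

Euler's criterion: (28/487) ≡ 28^243 (mod 487).
28^2 ≡ 297 (mod 487)
28^4 ≡ 62 (mod 487)
28^8 ≡ 435 (mod 487)
28^16 ≡ 269 (mod 487)
28^32 ≡ 285 (mod 487)
28^64 ≡ 383 (mod 487)
28^128 ≡ 102 (mod 487)
28^243 = 28^(128+64+32+16+2+1) ≡ 486 (mod 487).
Result is 486 ≡ −1, so (28/487) = −1.

-1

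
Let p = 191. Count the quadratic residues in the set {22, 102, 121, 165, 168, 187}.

(22/191) = -1 → non-residue.
(102/191) = +1 → QR.
(121/191) = +1 → QR.
(165/191) = -1 → non-residue.
(168/191) = -1 → non-residue.
(187/191) = -1 → non-residue.
Total quadratic residues among the 6: 2.

2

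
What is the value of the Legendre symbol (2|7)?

1

Euler's criterion: (2/7) ≡ 2^3 (mod 7).
2^2 ≡ 4 (mod 7)
2^3 = 2^(2+1) ≡ 1 (mod 7).
Result is 1, so (2/7) = 1.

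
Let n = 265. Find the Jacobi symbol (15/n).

Reciprocity: 15 ≡ 3 and 265 ≡ 1 (mod 4), so (15/265) = +(265/15).
Reduce top mod 15: now compute (10/15).
Pull out 2: since 15 ≡ 7 (mod 8), (2/15) = +1.
Reciprocity: 5 ≡ 1 and 15 ≡ 3 (mod 4), so (5/15) = +(15/5).
Reduce top mod 5: now compute (0/5).
Top reduces to 0: gcd > 1, so the symbol is 0.

0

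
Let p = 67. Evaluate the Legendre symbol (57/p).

-1

Euler's criterion: (57/67) ≡ 57^33 (mod 67).
57^2 ≡ 33 (mod 67)
57^4 ≡ 17 (mod 67)
57^8 ≡ 21 (mod 67)
57^16 ≡ 39 (mod 67)
57^32 ≡ 47 (mod 67)
57^33 = 57^(32+1) ≡ 66 (mod 67).
Result is 66 ≡ −1, so (57/67) = −1.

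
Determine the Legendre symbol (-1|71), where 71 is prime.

Euler's criterion: (-1/71) ≡ 70^35 (mod 71).
70^2 ≡ 1 (mod 71)
70^4 ≡ 1 (mod 71)
70^8 ≡ 1 (mod 71)
70^16 ≡ 1 (mod 71)
70^32 ≡ 1 (mod 71)
70^35 = 70^(32+2+1) ≡ 70 (mod 71).
Result is 70 ≡ −1, so (-1/71) = −1.

-1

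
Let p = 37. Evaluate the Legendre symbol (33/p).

1

Reciprocity: 33 ≡ 1 and 37 ≡ 1 (mod 4), so (33/37) = +(37/33).
Reduce top mod 33: now compute (4/33).
Pull out 2^2: since 33 ≡ 1 (mod 8), (2/33) = +1, so (2/33)^2 = +1.
Reached (1/33) = 1. Collecting the sign flips along the way, the symbol is +1.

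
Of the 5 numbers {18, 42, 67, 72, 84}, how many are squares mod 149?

2

(18/149) = -1 → non-residue.
(42/149) = +1 → QR.
(67/149) = +1 → QR.
(72/149) = -1 → non-residue.
(84/149) = -1 → non-residue.
Total quadratic residues among the 5: 2.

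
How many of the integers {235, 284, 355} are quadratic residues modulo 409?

(235/409) = -1 → non-residue.
(284/409) = +1 → QR.
(355/409) = +1 → QR.
Total quadratic residues among the 3: 2.

2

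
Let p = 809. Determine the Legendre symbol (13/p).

Reciprocity: 13 ≡ 1 and 809 ≡ 1 (mod 4), so (13/809) = +(809/13).
Reduce top mod 13: now compute (3/13).
Reciprocity: 3 ≡ 3 and 13 ≡ 1 (mod 4), so (3/13) = +(13/3).
Reduce top mod 3: now compute (1/3).
Reached (1/3) = 1. Collecting the sign flips along the way, the symbol is +1.

1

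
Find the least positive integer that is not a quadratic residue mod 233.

(2/233) = +1, so 2 is a residue.
(3/233) = −1, so 3 is the smallest positive non-residue mod 233.

3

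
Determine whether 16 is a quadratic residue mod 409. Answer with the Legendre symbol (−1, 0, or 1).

1

Pull out 2^4: since 409 ≡ 1 (mod 8), (2/409) = +1, so (2/409)^4 = +1.
Reached (1/409) = 1. Collecting the sign flips along the way, the symbol is +1.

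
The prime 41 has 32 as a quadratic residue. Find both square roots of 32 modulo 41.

14, 27

41 ≡ 1 (mod 4), so we find a root by search.
Trying successive values, 14² = 196 ≡ 32 (mod 41). The other root is 41 − 14 = 27.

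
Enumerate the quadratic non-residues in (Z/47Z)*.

5,10,11,13,15,19,20,22,23,26,29,30,31,33,35,38,39,40,41,43,44,45,46

Square k = 1,…,23 (k and 47−k give the same square):
1²=1, 2²=4, 3²=9, 4²=16, 5²=25, 6²=36, 7²≡2, 8²≡17, 9²≡34, 10²≡6, 11²≡27, 12²≡3, 13²≡28, 14²≡8, 15²≡37, 16²≡21, 17²≡7, 18²≡42, 19²≡32, 20²≡24, 21²≡18, 22²≡14, 23²≡12 (mod 47).
The residues are {1, 2, 3, 4, 6, 7, 8, 9, 12, 14, 16, 17, 18, 21, 24, 25, 27, 28, 32, 34, 36, 37, 42}; the non-residues are the remaining 23 nonzero classes.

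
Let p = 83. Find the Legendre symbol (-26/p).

-1

First reduce: -26 ≡ 57 (mod 83).
Reciprocity: 57 ≡ 1 and 83 ≡ 3 (mod 4), so (57/83) = +(83/57).
Reduce top mod 57: now compute (26/57).
Pull out 2: since 57 ≡ 1 (mod 8), (2/57) = +1.
Reciprocity: 13 ≡ 1 and 57 ≡ 1 (mod 4), so (13/57) = +(57/13).
Reduce top mod 13: now compute (5/13).
Reciprocity: 5 ≡ 1 and 13 ≡ 1 (mod 4), so (5/13) = +(13/5).
Reduce top mod 5: now compute (3/5).
Reciprocity: 3 ≡ 3 and 5 ≡ 1 (mod 4), so (3/5) = +(5/3).
Reduce top mod 3: now compute (2/3).
Pull out 2: since 3 ≡ 3 (mod 8), (2/3) = -1.
Reached (1/3) = 1. Collecting the sign flips along the way, the symbol is -1.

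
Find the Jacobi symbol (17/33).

Reciprocity: 17 ≡ 1 and 33 ≡ 1 (mod 4), so (17/33) = +(33/17).
Reduce top mod 17: now compute (16/17).
Pull out 2^4: since 17 ≡ 1 (mod 8), (2/17) = +1, so (2/17)^4 = +1.
Reached (1/17) = 1. Collecting the sign flips along the way, the symbol is +1.

1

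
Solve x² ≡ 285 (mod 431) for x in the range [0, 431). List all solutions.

134, 297

Since 431 ≡ 3 (mod 4), a square root of 285 is 285^((431+1)/4) = 285^108 mod 431.
Repeated squaring: 285^2≡197, 285^4≡19, 285^8≡361, 285^16≡159, 285^32≡283, 285^64≡354 (mod 431).
285^108 = 285^(64+32+8+4) ≡ 297 (mod 431).
Check: 297² = 88209 ≡ 285 (mod 431). The two roots are 134 and 297.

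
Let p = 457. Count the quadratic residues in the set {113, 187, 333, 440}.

(113/457) = -1 → non-residue.
(187/457) = -1 → non-residue.
(333/457) = -1 → non-residue.
(440/457) = +1 → QR.
Total quadratic residues among the 4: 1.

1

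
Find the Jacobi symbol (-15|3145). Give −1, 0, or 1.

0

First reduce: -15 ≡ 3130 (mod 3145).
Pull out 2: since 3145 ≡ 1 (mod 8), (2/3145) = +1.
Reciprocity: 1565 ≡ 1 and 3145 ≡ 1 (mod 4), so (1565/3145) = +(3145/1565).
Reduce top mod 1565: now compute (15/1565).
Reciprocity: 15 ≡ 3 and 1565 ≡ 1 (mod 4), so (15/1565) = +(1565/15).
Reduce top mod 15: now compute (5/15).
Reciprocity: 5 ≡ 1 and 15 ≡ 3 (mod 4), so (5/15) = +(15/5).
Reduce top mod 5: now compute (0/5).
Top reduces to 0: gcd > 1, so the symbol is 0.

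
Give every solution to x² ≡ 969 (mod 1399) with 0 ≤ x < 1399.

Since 1399 ≡ 3 (mod 4), a square root of 969 is 969^((1399+1)/4) = 969^350 mod 1399.
Repeated squaring: 969^2≡232, 969^4≡662, 969^8≡357, 969^16≡140, 969^32≡14, 969^64≡196, 969^128≡643, 969^256≡744 (mod 1399).
969^350 = 969^(256+64+16+8+4+2) ≡ 261 (mod 1399).
Check: 261² = 68121 ≡ 969 (mod 1399). The two roots are 261 and 1138.

261, 1138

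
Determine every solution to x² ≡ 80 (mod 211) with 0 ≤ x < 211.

Since 211 ≡ 3 (mod 4), a square root of 80 is 80^((211+1)/4) = 80^53 mod 211.
Repeated squaring: 80^2≡70, 80^4≡47, 80^8≡99, 80^16≡95, 80^32≡163 (mod 211).
80^53 = 80^(32+16+4+1) ≡ 49 (mod 211).
Check: 49² = 2401 ≡ 80 (mod 211). The two roots are 49 and 162.

49, 162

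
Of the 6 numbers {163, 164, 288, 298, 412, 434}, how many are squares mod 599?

5

(163/599) = +1 → QR.
(164/599) = +1 → QR.
(288/599) = +1 → QR.
(298/599) = -1 → non-residue.
(412/599) = +1 → QR.
(434/599) = +1 → QR.
Total quadratic residues among the 6: 5.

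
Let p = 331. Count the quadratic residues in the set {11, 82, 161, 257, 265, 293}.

(11/331) = -1 → non-residue.
(82/331) = +1 → QR.
(161/331) = +1 → QR.
(257/331) = -1 → non-residue.
(265/331) = +1 → QR.
(293/331) = +1 → QR.
Total quadratic residues among the 6: 4.

4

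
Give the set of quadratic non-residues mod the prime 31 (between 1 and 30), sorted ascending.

Square k = 1,…,15 (k and 31−k give the same square):
1²=1, 2²=4, 3²=9, 4²=16, 5²=25, 6²≡5, 7²≡18, 8²≡2, 9²≡19, 10²≡7, 11²≡28, 12²≡20, 13²≡14, 14²≡10, 15²≡8 (mod 31).
The residues are {1, 2, 4, 5, 7, 8, 9, 10, 14, 16, 18, 19, 20, 25, 28}; the non-residues are the remaining 15 nonzero classes.

3,6,11,12,13,15,17,21,22,23,24,26,27,29,30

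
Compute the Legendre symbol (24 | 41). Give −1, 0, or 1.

Pull out 2^3: since 41 ≡ 1 (mod 8), (2/41) = +1, so (2/41)^3 = +1.
Reciprocity: 3 ≡ 3 and 41 ≡ 1 (mod 4), so (3/41) = +(41/3).
Reduce top mod 3: now compute (2/3).
Pull out 2: since 3 ≡ 3 (mod 8), (2/3) = -1.
Reached (1/3) = 1. Collecting the sign flips along the way, the symbol is -1.

-1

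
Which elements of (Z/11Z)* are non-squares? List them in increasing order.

Square k = 1,…,5 (k and 11−k give the same square):
1²=1, 2²=4, 3²=9, 4²≡5, 5²≡3 (mod 11).
The residues are {1, 3, 4, 5, 9}; the non-residues are the remaining 5 nonzero classes.

2 6 7 8 10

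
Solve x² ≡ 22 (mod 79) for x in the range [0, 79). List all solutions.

Since 79 ≡ 3 (mod 4), a square root of 22 is 22^((79+1)/4) = 22^20 mod 79.
Repeated squaring: 22^2≡10, 22^4≡21, 22^8≡46, 22^16≡62 (mod 79).
22^20 = 22^(16+4) ≡ 38 (mod 79).
Check: 38² = 1444 ≡ 22 (mod 79). The two roots are 38 and 41.

38, 41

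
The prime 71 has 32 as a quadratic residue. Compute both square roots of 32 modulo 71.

Since 71 ≡ 3 (mod 4), a square root of 32 is 32^((71+1)/4) = 32^18 mod 71.
Repeated squaring: 32^2≡30, 32^4≡48, 32^8≡32, 32^16≡30 (mod 71).
32^18 = 32^(16+2) ≡ 48 (mod 71).
Check: 48² = 2304 ≡ 32 (mod 71). The two roots are 23 and 48.

23, 48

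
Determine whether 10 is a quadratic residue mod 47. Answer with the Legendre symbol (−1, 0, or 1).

-1

Pull out 2: since 47 ≡ 7 (mod 8), (2/47) = +1.
Reciprocity: 5 ≡ 1 and 47 ≡ 3 (mod 4), so (5/47) = +(47/5).
Reduce top mod 5: now compute (2/5).
Pull out 2: since 5 ≡ 5 (mod 8), (2/5) = -1.
Reached (1/5) = 1. Collecting the sign flips along the way, the symbol is -1.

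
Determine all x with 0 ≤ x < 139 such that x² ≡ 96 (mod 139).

Since 139 ≡ 3 (mod 4), a square root of 96 is 96^((139+1)/4) = 96^35 mod 139.
Repeated squaring: 96^2≡42, 96^4≡96, 96^8≡42, 96^16≡96, 96^32≡42 (mod 139).
96^35 = 96^(32+2+1) ≡ 42 (mod 139).
Check: 42² = 1764 ≡ 96 (mod 139). The two roots are 42 and 97.

42, 97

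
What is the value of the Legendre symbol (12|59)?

1

Pull out 2^2: since 59 ≡ 3 (mod 8), (2/59) = -1, so (2/59)^2 = +1.
Reciprocity: 3 ≡ 3 and 59 ≡ 3 (mod 4), so (3/59) = −(59/3).
Reduce top mod 3: now compute (2/3).
Pull out 2: since 3 ≡ 3 (mod 8), (2/3) = -1.
Reached (1/3) = 1. Collecting the sign flips along the way, the symbol is +1.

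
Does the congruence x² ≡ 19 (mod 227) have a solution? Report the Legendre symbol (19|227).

Euler's criterion: (19/227) ≡ 19^113 (mod 227).
19^2 ≡ 134 (mod 227)
19^4 ≡ 23 (mod 227)
19^8 ≡ 75 (mod 227)
19^16 ≡ 177 (mod 227)
19^32 ≡ 3 (mod 227)
19^64 ≡ 9 (mod 227)
19^113 = 19^(64+32+16+1) ≡ 1 (mod 227).
Result is 1, so (19/227) = 1.

1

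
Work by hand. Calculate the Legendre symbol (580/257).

First reduce: 580 ≡ 66 (mod 257).
Pull out 2: since 257 ≡ 1 (mod 8), (2/257) = +1.
Reciprocity: 33 ≡ 1 and 257 ≡ 1 (mod 4), so (33/257) = +(257/33).
Reduce top mod 33: now compute (26/33).
Pull out 2: since 33 ≡ 1 (mod 8), (2/33) = +1.
Reciprocity: 13 ≡ 1 and 33 ≡ 1 (mod 4), so (13/33) = +(33/13).
Reduce top mod 13: now compute (7/13).
Reciprocity: 7 ≡ 3 and 13 ≡ 1 (mod 4), so (7/13) = +(13/7).
Reduce top mod 7: now compute (6/7).
Pull out 2: since 7 ≡ 7 (mod 8), (2/7) = +1.
Reciprocity: 3 ≡ 3 and 7 ≡ 3 (mod 4), so (3/7) = −(7/3).
Reduce top mod 3: now compute (1/3).
Reached (1/3) = 1. Collecting the sign flips along the way, the symbol is -1.

-1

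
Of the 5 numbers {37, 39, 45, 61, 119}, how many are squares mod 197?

3

(37/197) = +1 → QR.
(39/197) = +1 → QR.
(45/197) = -1 → non-residue.
(61/197) = +1 → QR.
(119/197) = -1 → non-residue.
Total quadratic residues among the 5: 3.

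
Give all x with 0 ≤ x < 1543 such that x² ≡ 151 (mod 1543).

Since 1543 ≡ 3 (mod 4), a square root of 151 is 151^((1543+1)/4) = 151^386 mod 1543.
Repeated squaring: 151^2≡1199, 151^4≡1068, 151^8≡347, 151^16≡55, 151^32≡1482, 151^64≡635, 151^128≡502, 151^256≡495 (mod 1543).
151^386 = 151^(256+128+2) ≡ 97 (mod 1543).
Check: 97² = 9409 ≡ 151 (mod 1543). The two roots are 97 and 1446.

97, 1446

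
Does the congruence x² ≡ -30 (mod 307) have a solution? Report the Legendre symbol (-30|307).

First reduce: -30 ≡ 277 (mod 307).
Reciprocity: 277 ≡ 1 and 307 ≡ 3 (mod 4), so (277/307) = +(307/277).
Reduce top mod 277: now compute (30/277).
Pull out 2: since 277 ≡ 5 (mod 8), (2/277) = -1.
Reciprocity: 15 ≡ 3 and 277 ≡ 1 (mod 4), so (15/277) = +(277/15).
Reduce top mod 15: now compute (7/15).
Reciprocity: 7 ≡ 3 and 15 ≡ 3 (mod 4), so (7/15) = −(15/7).
Reduce top mod 7: now compute (1/7).
Reached (1/7) = 1. Collecting the sign flips along the way, the symbol is +1.

1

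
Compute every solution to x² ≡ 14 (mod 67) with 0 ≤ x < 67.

Since 67 ≡ 3 (mod 4), a square root of 14 is 14^((67+1)/4) = 14^17 mod 67.
Repeated squaring: 14^2≡62, 14^4≡25, 14^8≡22, 14^16≡15 (mod 67).
14^17 = 14^(16+1) ≡ 9 (mod 67).
Check: 9² = 81 ≡ 14 (mod 67). The two roots are 9 and 58.

9, 58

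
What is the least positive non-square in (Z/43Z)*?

2

(2/43) = −1, so 2 is the smallest positive non-residue mod 43.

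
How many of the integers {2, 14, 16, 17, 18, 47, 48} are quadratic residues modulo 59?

(2/59) = -1 → non-residue.
(14/59) = -1 → non-residue.
(16/59) = +1 → QR.
(17/59) = +1 → QR.
(18/59) = -1 → non-residue.
(47/59) = -1 → non-residue.
(48/59) = +1 → QR.
Total quadratic residues among the 7: 3.

3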